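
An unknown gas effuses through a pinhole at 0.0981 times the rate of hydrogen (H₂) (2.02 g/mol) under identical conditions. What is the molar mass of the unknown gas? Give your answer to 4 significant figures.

Since effusion rate ∝ 1/√M, rate_X/rate_H₂ = √(M_H₂/M_X).
0.0981 = √(2.02/M_X)
M_X = 2.02 / 0.0981² = 2.02 / 0.009624 = 209.9 g/mol

209.9 g/mol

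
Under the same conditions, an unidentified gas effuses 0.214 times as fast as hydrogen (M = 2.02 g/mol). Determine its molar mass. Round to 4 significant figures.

From Graham's law, rate_X/rate_H₂ = √(M_H₂/M_X).
0.214 = √(2.02/M_X)
M_X = 2.02 / 0.214² = 2.02 / 0.04580 = 44.11 g/mol

44.11 g/mol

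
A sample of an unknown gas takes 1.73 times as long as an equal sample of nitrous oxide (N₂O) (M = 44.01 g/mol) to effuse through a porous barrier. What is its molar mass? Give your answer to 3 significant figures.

132 g/mol

Since effusion rate ∝ 1/√M, t_X/t_N₂O = √(M_X/M_N₂O).
1.73 = √(M_X/44.01)
M_X = 44.01 × 1.73² = 44.01 × 2.993 = 132 g/mol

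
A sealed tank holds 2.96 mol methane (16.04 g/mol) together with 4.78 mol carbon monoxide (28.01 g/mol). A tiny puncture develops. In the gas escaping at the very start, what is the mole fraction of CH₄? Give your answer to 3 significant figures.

0.450

Each component's effusion rate ∝ (its partial pressure)·(1/√M) ∝ n_i/√M_i.
x_CH₄(eff) = (n_CH₄/√M_CH₄) / (n_CH₄/√M_CH₄ + n_CO/√M_CO)
= (2.96/√16.04) / (2.96/√16.04 + 4.78/√28.01) = 0.7391/(0.7391 + 0.9032) = 0.450.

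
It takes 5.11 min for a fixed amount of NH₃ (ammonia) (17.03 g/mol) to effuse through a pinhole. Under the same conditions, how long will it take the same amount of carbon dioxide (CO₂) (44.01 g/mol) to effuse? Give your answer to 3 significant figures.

8.21 min

By Graham's law, t_CO₂/t_NH₃ = √(M_CO₂/M_NH₃) = √(44.01/17.03) = √2.584 = 1.608.
So the time for CO₂ is 5.11 × 1.608 = 8.21 min.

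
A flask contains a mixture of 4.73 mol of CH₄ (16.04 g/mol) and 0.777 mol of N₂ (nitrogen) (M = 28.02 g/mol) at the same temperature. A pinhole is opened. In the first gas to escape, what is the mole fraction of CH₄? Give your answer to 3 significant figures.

0.889

Rate_i ∝ x_i/√M_i (Graham's law weighted by mole fraction), so the effusate composition follows n_i/√M_i.
x_CH₄(eff) = (n_CH₄/√M_CH₄) / (n_CH₄/√M_CH₄ + n_N₂/√M_N₂)
= (4.73/√16.04) / (4.73/√16.04 + 0.777/√28.02) = 1.181/(1.181 + 0.1468) = 0.889.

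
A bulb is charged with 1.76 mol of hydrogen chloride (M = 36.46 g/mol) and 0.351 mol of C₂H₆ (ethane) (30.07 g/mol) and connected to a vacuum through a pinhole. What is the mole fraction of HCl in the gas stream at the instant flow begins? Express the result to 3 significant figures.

The effusion rate of species i is ∝ p_i/√M_i ∝ n_i/√M_i.
Mole fraction of HCl in the effusate = (n_HCl/√M_HCl) / (n_HCl/√M_HCl + n_C₂H₆/√M_C₂H₆)
= (1.76/√36.46) / (1.76/√36.46 + 0.351/√30.07) = 0.2915/(0.2915 + 0.06401) = 0.820.

0.820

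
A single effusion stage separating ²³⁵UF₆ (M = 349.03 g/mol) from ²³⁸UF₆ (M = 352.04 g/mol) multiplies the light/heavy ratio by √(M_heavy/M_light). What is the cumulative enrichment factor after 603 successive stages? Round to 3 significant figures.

Overall factor = α^603 with α = √(352.04/349.03), i.e. (352.04/349.03)^(603/2).
= 1.00862^(603/2) = 13.3.

13.3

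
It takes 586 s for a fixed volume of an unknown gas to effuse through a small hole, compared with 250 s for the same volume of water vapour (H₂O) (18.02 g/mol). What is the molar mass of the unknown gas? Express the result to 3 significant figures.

Using Graham's law: t_X/t_H₂O = √(M_X/M_H₂O).
586/250 = 2.344 = √(M_X/18.02)
M_X = 18.02 × 2.344² = 18.02 × 5.494 = 99.0 g/mol

99.0 g/mol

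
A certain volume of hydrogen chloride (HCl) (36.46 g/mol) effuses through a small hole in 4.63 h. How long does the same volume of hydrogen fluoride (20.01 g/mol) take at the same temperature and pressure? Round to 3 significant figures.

By Graham's law, t_HF/t_HCl = √(M_HF/M_HCl) = √(20.01/36.46) = √0.5488 = 0.7408.
So the time for HF is 4.63 × 0.7408 = 3.43 h.

3.43 h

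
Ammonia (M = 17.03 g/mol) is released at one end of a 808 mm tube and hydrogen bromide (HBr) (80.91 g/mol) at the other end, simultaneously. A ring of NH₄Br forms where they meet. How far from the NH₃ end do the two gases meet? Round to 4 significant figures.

553.9 mm

The fronts meet when d_NH₃ + d_HBr = L with d_NH₃/d_HBr = √(M_HBr/M_NH₃) (Graham's law). Here √(M_HBr/M_NH₃) = √(80.91/17.03) = 2.180.
With d_NH₃ + d_HBr = 808 mm, d_HBr = 808/(1 + 2.180) = 254.1 mm.
d_NH₃ = 808 − 254.1 = 553.9 mm.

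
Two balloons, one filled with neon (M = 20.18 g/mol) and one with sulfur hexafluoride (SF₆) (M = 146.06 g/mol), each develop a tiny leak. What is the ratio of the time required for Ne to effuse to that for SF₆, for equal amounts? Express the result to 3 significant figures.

0.372

Graham's law gives t_Ne/t_SF₆ = √(M_Ne/M_SF₆) = √(20.18/146.06) = √0.1382 = 0.372.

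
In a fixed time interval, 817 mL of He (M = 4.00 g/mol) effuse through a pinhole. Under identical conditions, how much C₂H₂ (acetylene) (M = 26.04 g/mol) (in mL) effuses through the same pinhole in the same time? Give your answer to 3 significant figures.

320 mL

Graham's law gives rate_C₂H₂/rate_He = √(M_He/M_C₂H₂) = √(4.00/26.04) = √0.1536 = 0.3919.
So the volume for C₂H₂ is 817 × 0.3919 = 320 mL.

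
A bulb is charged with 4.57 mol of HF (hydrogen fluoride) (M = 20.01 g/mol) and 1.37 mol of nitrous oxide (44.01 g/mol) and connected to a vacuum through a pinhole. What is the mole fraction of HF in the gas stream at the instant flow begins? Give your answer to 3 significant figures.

Each component's effusion rate ∝ (its partial pressure)·(1/√M) ∝ n_i/√M_i.
Mole fraction of HF in the effusate = (n_HF/√M_HF) / (n_HF/√M_HF + n_N₂O/√M_N₂O)
= (4.57/√20.01) / (4.57/√20.01 + 1.37/√44.01) = 1.022/(1.022 + 0.2065) = 0.832.

0.832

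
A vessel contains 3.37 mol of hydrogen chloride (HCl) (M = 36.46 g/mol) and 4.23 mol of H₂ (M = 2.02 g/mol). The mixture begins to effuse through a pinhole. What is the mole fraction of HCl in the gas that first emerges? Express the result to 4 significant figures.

Effusion rate of each component ∝ n_i/√M_i (partial pressure × 1/√M).
So x_HCl in the escaping gas = (n_HCl/√M_HCl) / Σ(n_i/√M_i)
= (3.37/√36.46) / (3.37/√36.46 + 4.23/√2.02) = 0.5581/(0.5581 + 2.976) = 0.1579.

0.1579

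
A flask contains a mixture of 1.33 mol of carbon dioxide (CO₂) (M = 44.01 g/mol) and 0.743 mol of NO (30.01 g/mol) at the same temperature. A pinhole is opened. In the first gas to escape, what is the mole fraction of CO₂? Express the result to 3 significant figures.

0.596

Effusion rate of each component ∝ n_i/√M_i (partial pressure × 1/√M).
Mole fraction of CO₂ in the effusate = (n_CO₂/√M_CO₂) / (n_CO₂/√M_CO₂ + n_NO/√M_NO)
= (1.33/√44.01) / (1.33/√44.01 + 0.743/√30.01) = 0.2005/(0.2005 + 0.1356) = 0.596.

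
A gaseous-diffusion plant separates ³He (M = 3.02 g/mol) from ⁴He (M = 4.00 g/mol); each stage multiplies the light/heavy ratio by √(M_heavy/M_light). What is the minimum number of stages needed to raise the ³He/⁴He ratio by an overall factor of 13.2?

19

Per stage α = (4.00/3.02)^(1/2) = 1.32450^0.5, giving ln α = 0.1405.
Need α^N ≥ 13.2 ⇒ N ≥ ln(13.2) / ln α = 2.580 / 0.1405 = 18.36.
So at least 19 stages are needed.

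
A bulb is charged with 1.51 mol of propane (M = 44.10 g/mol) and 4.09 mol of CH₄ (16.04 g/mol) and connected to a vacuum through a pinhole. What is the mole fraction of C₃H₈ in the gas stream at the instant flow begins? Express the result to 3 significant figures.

The effusion rate of species i is ∝ p_i/√M_i ∝ n_i/√M_i.
x_C₃H₈(eff) = (n_C₃H₈/√M_C₃H₈) / (n_C₃H₈/√M_C₃H₈ + n_CH₄/√M_CH₄)
= (1.51/√44.10) / (1.51/√44.10 + 4.09/√16.04) = 0.2274/(0.2274 + 1.021) = 0.182.

0.182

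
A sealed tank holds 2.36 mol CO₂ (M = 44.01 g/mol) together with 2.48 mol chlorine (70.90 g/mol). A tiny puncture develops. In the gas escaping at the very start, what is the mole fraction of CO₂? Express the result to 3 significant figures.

The effusion rate of species i is ∝ p_i/√M_i ∝ n_i/√M_i.
x_CO₂(eff) = (n_CO₂/√M_CO₂) / (n_CO₂/√M_CO₂ + n_Cl₂/√M_Cl₂)
= (2.36/√44.01) / (2.36/√44.01 + 2.48/√70.90) = 0.3557/(0.3557 + 0.2945) = 0.547.

0.547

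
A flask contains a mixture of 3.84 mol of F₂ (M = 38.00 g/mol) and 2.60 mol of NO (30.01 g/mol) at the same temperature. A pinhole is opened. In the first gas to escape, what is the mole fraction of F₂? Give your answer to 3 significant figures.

Effusion rate of each component ∝ n_i/√M_i (partial pressure × 1/√M).
So x_F₂ in the escaping gas = (n_F₂/√M_F₂) / Σ(n_i/√M_i)
= (3.84/√38.00) / (3.84/√38.00 + 2.60/√30.01) = 0.6229/(0.6229 + 0.4746) = 0.568.

0.568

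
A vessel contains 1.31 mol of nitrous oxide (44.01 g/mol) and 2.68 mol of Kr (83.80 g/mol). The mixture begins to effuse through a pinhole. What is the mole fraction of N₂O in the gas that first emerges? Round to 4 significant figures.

The effusion rate of species i is ∝ p_i/√M_i ∝ n_i/√M_i.
So x_N₂O in the escaping gas = (n_N₂O/√M_N₂O) / Σ(n_i/√M_i)
= (1.31/√44.01) / (1.31/√44.01 + 2.68/√83.80) = 0.1975/(0.1975 + 0.2928) = 0.4028.

0.4028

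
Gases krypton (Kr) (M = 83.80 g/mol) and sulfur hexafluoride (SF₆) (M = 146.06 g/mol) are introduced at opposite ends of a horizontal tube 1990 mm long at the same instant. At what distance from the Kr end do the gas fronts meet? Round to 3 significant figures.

The fronts meet when d_Kr + d_SF₆ = L with d_Kr/d_SF₆ = √(M_SF₆/M_Kr) (Graham's law). Here √(M_SF₆/M_Kr) = √(146.06/83.80) = 1.320.
With d_Kr + d_SF₆ = 1990 mm, d_SF₆ = 1990/(1 + 1.320) = 857.7 mm.
d_Kr = 1990 − 857.7 = 1130 mm.

1130 mm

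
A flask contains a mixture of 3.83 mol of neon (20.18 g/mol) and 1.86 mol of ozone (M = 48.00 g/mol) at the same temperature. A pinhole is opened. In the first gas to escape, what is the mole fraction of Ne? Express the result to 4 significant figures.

0.7605

Each component's effusion rate ∝ (its partial pressure)·(1/√M) ∝ n_i/√M_i.
Mole fraction of Ne in the effusate = (n_Ne/√M_Ne) / (n_Ne/√M_Ne + n_O₃/√M_O₃)
= (3.83/√20.18) / (3.83/√20.18 + 1.86/√48.00) = 0.8526/(0.8526 + 0.2685) = 0.7605.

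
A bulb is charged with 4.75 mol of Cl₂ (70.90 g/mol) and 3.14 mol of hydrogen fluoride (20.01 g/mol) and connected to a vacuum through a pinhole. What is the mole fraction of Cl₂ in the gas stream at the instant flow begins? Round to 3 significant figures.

0.446

The effusion rate of species i is ∝ p_i/√M_i ∝ n_i/√M_i.
So x_Cl₂ in the escaping gas = (n_Cl₂/√M_Cl₂) / Σ(n_i/√M_i)
= (4.75/√70.90) / (4.75/√70.90 + 3.14/√20.01) = 0.5641/(0.5641 + 0.7019) = 0.446.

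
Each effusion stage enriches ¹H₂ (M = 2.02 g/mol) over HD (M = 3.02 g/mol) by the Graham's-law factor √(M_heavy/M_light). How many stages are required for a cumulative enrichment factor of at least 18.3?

15

Per stage α = (3.02/2.02)^(1/2) = 1.49505^0.5, giving ln α = 0.2011.
Need α^N ≥ 18.3 ⇒ N ≥ ln(18.3) / ln α = 2.907 / 0.2011 = 14.46.
So at least 15 stages are needed.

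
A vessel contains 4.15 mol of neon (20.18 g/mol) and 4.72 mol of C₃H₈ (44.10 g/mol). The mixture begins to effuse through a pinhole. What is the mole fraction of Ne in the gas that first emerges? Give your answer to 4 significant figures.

0.5652

Rate_i ∝ x_i/√M_i (Graham's law weighted by mole fraction), so the effusate composition follows n_i/√M_i.
Mole fraction of Ne in the effusate = (n_Ne/√M_Ne) / (n_Ne/√M_Ne + n_C₃H₈/√M_C₃H₈)
= (4.15/√20.18) / (4.15/√20.18 + 4.72/√44.10) = 0.9238/(0.9238 + 0.7108) = 0.5652.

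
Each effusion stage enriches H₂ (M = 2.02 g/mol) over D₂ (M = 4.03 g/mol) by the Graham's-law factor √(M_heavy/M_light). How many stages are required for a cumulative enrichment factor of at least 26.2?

With α = √(4.03/2.02) per stage, ln α = ½ ln(1.99505) = 0.3453.
Need α^N ≥ 26.2 ⇒ N ≥ ln(26.2) / ln α = 3.266 / 0.3453 = 9.46.
Minimum whole number of stages: N = 10.

10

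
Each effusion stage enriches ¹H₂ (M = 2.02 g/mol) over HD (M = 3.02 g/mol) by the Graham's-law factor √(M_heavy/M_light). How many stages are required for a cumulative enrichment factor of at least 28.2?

17

Single-stage factor α = √(3.02/2.02), so ln α = ½ ln(1.49505) = 0.2011.
Need α^N ≥ 28.2 ⇒ N ≥ ln(28.2) / ln α = 3.339 / 0.2011 = 16.61.
So at least 17 stages are needed.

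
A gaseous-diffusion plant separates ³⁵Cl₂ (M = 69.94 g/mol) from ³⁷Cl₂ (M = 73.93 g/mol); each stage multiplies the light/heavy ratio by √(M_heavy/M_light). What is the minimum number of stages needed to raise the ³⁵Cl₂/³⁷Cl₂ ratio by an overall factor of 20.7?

110

Per stage α = (73.93/69.94)^(1/2) = 1.05705^0.5, giving ln α = 0.02774.
Need α^N ≥ 20.7 ⇒ N ≥ ln(20.7) / ln α = 3.030 / 0.02774 = 109.23.
Rounding up, N = 110 stages.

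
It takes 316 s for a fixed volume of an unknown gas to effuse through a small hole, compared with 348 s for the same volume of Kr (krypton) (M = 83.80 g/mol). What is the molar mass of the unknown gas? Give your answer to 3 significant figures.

Since effusion rate ∝ 1/√M, t_X/t_Kr = √(M_X/M_Kr).
316/348 = 0.9080 = √(M_X/83.80)
M_X = 83.80 × 0.9080² = 83.80 × 0.8245 = 69.1 g/mol

69.1 g/mol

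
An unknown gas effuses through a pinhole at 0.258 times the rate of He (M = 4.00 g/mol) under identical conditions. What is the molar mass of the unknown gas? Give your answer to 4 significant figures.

60.09 g/mol

From Graham's law, rate_X/rate_He = √(M_He/M_X).
0.258 = √(4.00/M_X)
M_X = 4.00 / 0.258² = 4.00 / 0.06656 = 60.09 g/mol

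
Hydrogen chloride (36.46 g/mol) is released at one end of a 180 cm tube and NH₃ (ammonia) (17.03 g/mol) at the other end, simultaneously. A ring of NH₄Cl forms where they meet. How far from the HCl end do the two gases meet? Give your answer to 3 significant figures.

In equal time, each gas travels a distance ∝ its rate ∝ 1/√M, so d_HCl/d_NH₃ = √(M_NH₃/M_HCl) = √(17.03/36.46) = 0.6834.
With d_HCl + d_NH₃ = 180 cm, d_NH₃ = 180/(1 + 0.6834) = 106.9 cm.
d_HCl = 180 − 106.9 = 73.1 cm.

73.1 cm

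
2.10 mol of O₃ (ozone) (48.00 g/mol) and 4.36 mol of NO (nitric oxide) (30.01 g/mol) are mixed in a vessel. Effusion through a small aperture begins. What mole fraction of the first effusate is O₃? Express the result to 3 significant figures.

Rate_i ∝ x_i/√M_i (Graham's law weighted by mole fraction), so the effusate composition follows n_i/√M_i.
x_O₃(eff) = (n_O₃/√M_O₃) / (n_O₃/√M_O₃ + n_NO/√M_NO)
= (2.10/√48.00) / (2.10/√48.00 + 4.36/√30.01) = 0.3031/(0.3031 + 0.7959) = 0.276.

0.276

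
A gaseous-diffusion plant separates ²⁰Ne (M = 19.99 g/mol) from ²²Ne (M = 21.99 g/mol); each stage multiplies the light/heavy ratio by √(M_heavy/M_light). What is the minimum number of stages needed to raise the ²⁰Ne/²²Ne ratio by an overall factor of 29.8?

72

Single-stage factor α = √(21.99/19.99), so ln α = ½ ln(1.10005) = 0.04768.
Need α^N ≥ 29.8 ⇒ N ≥ ln(29.8) / ln α = 3.395 / 0.04768 = 71.20.
So at least 72 stages are needed.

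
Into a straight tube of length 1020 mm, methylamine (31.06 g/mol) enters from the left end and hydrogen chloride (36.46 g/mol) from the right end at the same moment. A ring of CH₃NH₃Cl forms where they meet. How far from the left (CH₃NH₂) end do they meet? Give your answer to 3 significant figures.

Distances travelled in equal time are proportional to diffusion rates, so d_CH₃NH₂/d_HCl = √(M_HCl/M_CH₃NH₂) = √(36.46/31.06) = 1.083.
With d_CH₃NH₂ + d_HCl = 1020 mm, d_HCl = 1020/(1 + 1.083) = 489.6 mm.
d_CH₃NH₂ = 1020 − 489.6 = 530 mm.

530 mm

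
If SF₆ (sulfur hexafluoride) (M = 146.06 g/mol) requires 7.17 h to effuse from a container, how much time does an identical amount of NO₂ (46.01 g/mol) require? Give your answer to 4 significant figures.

4.024 h

From Graham's law, t_NO₂/t_SF₆ = √(M_NO₂/M_SF₆) = √(46.01/146.06) = √0.3150 = 0.5613.
So the time for NO₂ is 7.17 × 0.5613 = 4.024 h.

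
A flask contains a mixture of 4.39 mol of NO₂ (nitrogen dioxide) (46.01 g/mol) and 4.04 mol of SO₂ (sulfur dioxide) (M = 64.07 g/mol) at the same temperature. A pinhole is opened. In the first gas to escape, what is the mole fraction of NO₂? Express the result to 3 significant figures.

Rate_i ∝ x_i/√M_i (Graham's law weighted by mole fraction), so the effusate composition follows n_i/√M_i.
Mole fraction of NO₂ in the effusate = (n_NO₂/√M_NO₂) / (n_NO₂/√M_NO₂ + n_SO₂/√M_SO₂)
= (4.39/√46.01) / (4.39/√46.01 + 4.04/√64.07) = 0.6472/(0.6472 + 0.5047) = 0.562.

0.562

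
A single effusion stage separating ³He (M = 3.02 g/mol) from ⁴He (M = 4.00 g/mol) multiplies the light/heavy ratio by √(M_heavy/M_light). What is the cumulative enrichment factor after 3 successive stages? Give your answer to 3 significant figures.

Overall factor = α^3 with α = √(4.00/3.02), i.e. (4.00/3.02)^(3/2).
= 1.32450^(3/2) = 1.52.

1.52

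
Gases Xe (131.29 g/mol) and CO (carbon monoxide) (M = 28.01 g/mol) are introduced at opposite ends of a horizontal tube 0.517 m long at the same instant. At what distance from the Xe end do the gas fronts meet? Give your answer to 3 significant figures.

0.163 m

In equal time, each gas travels a distance ∝ its rate ∝ 1/√M, so d_Xe/d_CO = √(M_CO/M_Xe) = √(28.01/131.29) = 0.4619.
With d_Xe + d_CO = 0.517 m, d_CO = 0.517/(1 + 0.4619) = 0.3537 m.
d_Xe = 0.517 − 0.3537 = 0.163 m.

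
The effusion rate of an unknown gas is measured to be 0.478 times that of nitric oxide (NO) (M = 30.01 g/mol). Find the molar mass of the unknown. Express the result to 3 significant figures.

Since effusion rate ∝ 1/√M, rate_X/rate_NO = √(M_NO/M_X).
0.478 = √(30.01/M_X)
M_X = 30.01 / 0.478² = 30.01 / 0.2285 = 131 g/mol

131 g/mol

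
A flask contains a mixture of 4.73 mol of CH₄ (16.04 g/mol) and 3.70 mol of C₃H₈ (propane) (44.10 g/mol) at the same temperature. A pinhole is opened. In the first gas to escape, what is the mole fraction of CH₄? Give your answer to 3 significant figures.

0.679

Rate_i ∝ x_i/√M_i (Graham's law weighted by mole fraction), so the effusate composition follows n_i/√M_i.
Mole fraction of CH₄ in the effusate = (n_CH₄/√M_CH₄) / (n_CH₄/√M_CH₄ + n_C₃H₈/√M_C₃H₈)
= (4.73/√16.04) / (4.73/√16.04 + 3.70/√44.10) = 1.181/(1.181 + 0.5572) = 0.679.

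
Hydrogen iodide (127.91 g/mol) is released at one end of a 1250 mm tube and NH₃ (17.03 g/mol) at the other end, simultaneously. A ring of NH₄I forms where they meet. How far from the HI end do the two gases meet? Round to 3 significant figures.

Graham's law gives d_HI/d_NH₃ = rate_HI/rate_NH₃ = √(M_NH₃/M_HI) = √(17.03/127.91) = 0.3649.
With d_HI + d_NH₃ = 1250 mm, d_NH₃ = 1250/(1 + 0.3649) = 915.8 mm.
d_HI = 1250 − 915.8 = 334 mm.

334 mm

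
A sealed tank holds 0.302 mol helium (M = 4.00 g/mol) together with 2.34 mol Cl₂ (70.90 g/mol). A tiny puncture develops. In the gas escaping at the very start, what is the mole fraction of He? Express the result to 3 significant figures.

0.352

The effusion rate of species i is ∝ p_i/√M_i ∝ n_i/√M_i.
x_He(eff) = (n_He/√M_He) / (n_He/√M_He + n_Cl₂/√M_Cl₂)
= (0.302/√4.00) / (0.302/√4.00 + 2.34/√70.90) = 0.1510/(0.1510 + 0.2779) = 0.352.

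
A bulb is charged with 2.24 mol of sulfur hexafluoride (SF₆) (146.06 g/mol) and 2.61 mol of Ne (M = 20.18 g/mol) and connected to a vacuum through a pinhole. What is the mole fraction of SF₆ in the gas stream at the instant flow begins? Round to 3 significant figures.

The effusion rate of species i is ∝ p_i/√M_i ∝ n_i/√M_i.
x_SF₆(eff) = (n_SF₆/√M_SF₆) / (n_SF₆/√M_SF₆ + n_Ne/√M_Ne)
= (2.24/√146.06) / (2.24/√146.06 + 2.61/√20.18) = 0.1853/(0.1853 + 0.5810) = 0.242.

0.242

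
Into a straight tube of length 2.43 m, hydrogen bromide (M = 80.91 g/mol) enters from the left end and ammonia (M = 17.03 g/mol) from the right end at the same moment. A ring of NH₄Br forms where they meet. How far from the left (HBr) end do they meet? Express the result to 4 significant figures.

0.7642 m

Graham's law gives d_HBr/d_NH₃ = rate_HBr/rate_NH₃ = √(M_NH₃/M_HBr) = √(17.03/80.91) = 0.4588.
With d_HBr + d_NH₃ = 2.43 m, d_NH₃ = 2.43/(1 + 0.4588) = 1.666 m.
d_HBr = 2.43 − 1.666 = 0.7642 m.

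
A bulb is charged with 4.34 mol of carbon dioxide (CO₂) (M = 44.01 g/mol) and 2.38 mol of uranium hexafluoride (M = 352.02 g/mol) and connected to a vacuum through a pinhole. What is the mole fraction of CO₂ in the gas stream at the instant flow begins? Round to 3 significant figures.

Effusion rate of each component ∝ n_i/√M_i (partial pressure × 1/√M).
So x_CO₂ in the escaping gas = (n_CO₂/√M_CO₂) / Σ(n_i/√M_i)
= (4.34/√44.01) / (4.34/√44.01 + 2.38/√352.02) = 0.6542/(0.6542 + 0.1269) = 0.838.

0.838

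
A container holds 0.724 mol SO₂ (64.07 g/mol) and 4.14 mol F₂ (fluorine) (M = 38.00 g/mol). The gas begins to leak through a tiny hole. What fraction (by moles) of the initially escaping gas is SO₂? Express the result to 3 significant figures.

The effusion rate of species i is ∝ p_i/√M_i ∝ n_i/√M_i.
x_SO₂(eff) = (n_SO₂/√M_SO₂) / (n_SO₂/√M_SO₂ + n_F₂/√M_F₂)
= (0.724/√64.07) / (0.724/√64.07 + 4.14/√38.00) = 0.09045/(0.09045 + 0.6716) = 0.119.

0.119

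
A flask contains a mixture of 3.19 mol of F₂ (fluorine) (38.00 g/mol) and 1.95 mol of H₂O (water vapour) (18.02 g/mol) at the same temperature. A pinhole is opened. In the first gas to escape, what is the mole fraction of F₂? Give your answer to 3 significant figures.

0.530

The effusion rate of species i is ∝ p_i/√M_i ∝ n_i/√M_i.
x_F₂(eff) = (n_F₂/√M_F₂) / (n_F₂/√M_F₂ + n_H₂O/√M_H₂O)
= (3.19/√38.00) / (3.19/√38.00 + 1.95/√18.02) = 0.5175/(0.5175 + 0.4594) = 0.530.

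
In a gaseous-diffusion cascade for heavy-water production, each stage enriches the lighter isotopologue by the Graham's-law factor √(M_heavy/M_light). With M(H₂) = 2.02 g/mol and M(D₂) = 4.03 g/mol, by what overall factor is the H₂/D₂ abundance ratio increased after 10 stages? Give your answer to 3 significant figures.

31.6

Overall factor = α^10 with α = √(4.03/2.02), i.e. (4.03/2.02)^(10/2).
= 1.99505^5 = 31.6.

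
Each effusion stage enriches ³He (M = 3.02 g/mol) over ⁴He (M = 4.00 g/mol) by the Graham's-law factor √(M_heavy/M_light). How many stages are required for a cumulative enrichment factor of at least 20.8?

22

Single-stage factor α = √(4.00/3.02), so ln α = ½ ln(1.32450) = 0.1405.
Need α^N ≥ 20.8 ⇒ N ≥ ln(20.8) / ln α = 3.035 / 0.1405 = 21.60.
So at least 22 stages are needed.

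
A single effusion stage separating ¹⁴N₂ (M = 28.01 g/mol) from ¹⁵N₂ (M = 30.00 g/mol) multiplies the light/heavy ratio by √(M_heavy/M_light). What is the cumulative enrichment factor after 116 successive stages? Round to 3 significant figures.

53.6

After 116 stages the ratio has grown by (√(30.00/28.01))^116 = (30.00/28.01)^(116/2).
= 1.07105^58 = 53.6.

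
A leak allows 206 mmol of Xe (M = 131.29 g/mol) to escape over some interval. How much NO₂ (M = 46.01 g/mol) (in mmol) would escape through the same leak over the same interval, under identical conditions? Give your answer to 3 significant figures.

By Graham's law, rate_NO₂/rate_Xe = √(M_Xe/M_NO₂) = √(131.29/46.01) = √2.854 = 1.689.
So the amount for NO₂ is 206 × 1.689 = 348 mmol.

348 mmol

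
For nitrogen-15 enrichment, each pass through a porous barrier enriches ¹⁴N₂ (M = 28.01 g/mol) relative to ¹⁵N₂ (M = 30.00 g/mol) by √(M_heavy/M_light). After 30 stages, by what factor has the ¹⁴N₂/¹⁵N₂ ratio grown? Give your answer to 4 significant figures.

Each stage multiplies the ratio by α = √(30.00/28.01), so after 30 stages the overall factor is α^30 = (30.00/28.01)^(30/2).
= 1.07105^15 = 2.800.

2.800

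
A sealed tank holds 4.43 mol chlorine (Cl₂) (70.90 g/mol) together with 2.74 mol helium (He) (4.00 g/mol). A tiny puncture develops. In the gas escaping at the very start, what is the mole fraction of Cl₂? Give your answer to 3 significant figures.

Effusion rate of each component ∝ n_i/√M_i (partial pressure × 1/√M).
Mole fraction of Cl₂ in the effusate = (n_Cl₂/√M_Cl₂) / (n_Cl₂/√M_Cl₂ + n_He/√M_He)
= (4.43/√70.90) / (4.43/√70.90 + 2.74/√4.00) = 0.5261/(0.5261 + 1.370) = 0.277.

0.277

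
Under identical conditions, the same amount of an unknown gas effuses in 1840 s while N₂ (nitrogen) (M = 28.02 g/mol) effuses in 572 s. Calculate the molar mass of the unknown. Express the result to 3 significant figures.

290 g/mol

Graham's law gives t_X/t_N₂ = √(M_X/M_N₂).
1840/572 = 3.217 = √(M_X/28.02)
M_X = 28.02 × 3.217² = 28.02 × 10.35 = 290 g/mol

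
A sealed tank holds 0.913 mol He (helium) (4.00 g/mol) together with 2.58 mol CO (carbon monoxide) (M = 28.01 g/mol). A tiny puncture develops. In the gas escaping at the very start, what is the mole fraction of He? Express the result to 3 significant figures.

The effusion rate of species i is ∝ p_i/√M_i ∝ n_i/√M_i.
So x_He in the escaping gas = (n_He/√M_He) / Σ(n_i/√M_i)
= (0.913/√4.00) / (0.913/√4.00 + 2.58/√28.01) = 0.4565/(0.4565 + 0.4875) = 0.484.

0.484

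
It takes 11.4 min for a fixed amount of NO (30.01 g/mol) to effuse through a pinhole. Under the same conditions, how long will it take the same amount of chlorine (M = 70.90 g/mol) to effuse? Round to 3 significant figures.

17.5 min

Using Graham's law: t_Cl₂/t_NO = √(M_Cl₂/M_NO) = √(70.90/30.01) = √2.363 = 1.537.
So the time for Cl₂ is 11.4 × 1.537 = 17.5 min.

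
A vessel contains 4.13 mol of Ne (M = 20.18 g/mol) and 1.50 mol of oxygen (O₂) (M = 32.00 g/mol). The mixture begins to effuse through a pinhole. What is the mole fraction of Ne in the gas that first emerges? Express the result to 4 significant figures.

Effusion rate of each component ∝ n_i/√M_i (partial pressure × 1/√M).
So x_Ne in the escaping gas = (n_Ne/√M_Ne) / Σ(n_i/√M_i)
= (4.13/√20.18) / (4.13/√20.18 + 1.50/√32.00) = 0.9194/(0.9194 + 0.2652) = 0.7761.

0.7761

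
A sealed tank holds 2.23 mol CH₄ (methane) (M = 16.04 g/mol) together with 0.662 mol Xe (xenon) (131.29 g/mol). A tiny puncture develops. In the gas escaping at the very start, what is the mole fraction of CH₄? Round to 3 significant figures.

Effusion rate of each component ∝ n_i/√M_i (partial pressure × 1/√M).
x_CH₄(eff) = (n_CH₄/√M_CH₄) / (n_CH₄/√M_CH₄ + n_Xe/√M_Xe)
= (2.23/√16.04) / (2.23/√16.04 + 0.662/√131.29) = 0.5568/(0.5568 + 0.05778) = 0.906.

0.906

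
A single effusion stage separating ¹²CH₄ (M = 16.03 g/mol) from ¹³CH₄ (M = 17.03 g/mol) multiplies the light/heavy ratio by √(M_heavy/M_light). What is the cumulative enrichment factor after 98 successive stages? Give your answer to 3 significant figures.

The single-stage factor is √(M_heavy/M_light), so 98 stages give [√(17.03/16.03)]^98 = (17.03/16.03)^(98/2).
= 1.06238^49 = 19.4.

19.4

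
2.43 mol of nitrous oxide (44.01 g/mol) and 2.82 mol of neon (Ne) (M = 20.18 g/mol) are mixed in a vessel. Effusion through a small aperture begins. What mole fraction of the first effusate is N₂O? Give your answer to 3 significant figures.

Effusion rate of each component ∝ n_i/√M_i (partial pressure × 1/√M).
So x_N₂O in the escaping gas = (n_N₂O/√M_N₂O) / Σ(n_i/√M_i)
= (2.43/√44.01) / (2.43/√44.01 + 2.82/√20.18) = 0.3663/(0.3663 + 0.6278) = 0.368.

0.368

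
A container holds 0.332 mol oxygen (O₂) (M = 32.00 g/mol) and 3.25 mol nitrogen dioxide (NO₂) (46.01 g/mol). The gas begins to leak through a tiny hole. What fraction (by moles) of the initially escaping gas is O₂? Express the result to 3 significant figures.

Each component's effusion rate ∝ (its partial pressure)·(1/√M) ∝ n_i/√M_i.
x_O₂(eff) = (n_O₂/√M_O₂) / (n_O₂/√M_O₂ + n_NO₂/√M_NO₂)
= (0.332/√32.00) / (0.332/√32.00 + 3.25/√46.01) = 0.05869/(0.05869 + 0.4791) = 0.109.

0.109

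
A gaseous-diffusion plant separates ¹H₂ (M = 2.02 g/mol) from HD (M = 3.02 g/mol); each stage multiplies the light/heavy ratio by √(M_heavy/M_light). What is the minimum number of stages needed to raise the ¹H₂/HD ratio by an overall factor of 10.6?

12

Per stage α = (3.02/2.02)^(1/2) = 1.49505^0.5, giving ln α = 0.2011.
Need α^N ≥ 10.6 ⇒ N ≥ ln(10.6) / ln α = 2.361 / 0.2011 = 11.74.
So at least 12 stages are needed.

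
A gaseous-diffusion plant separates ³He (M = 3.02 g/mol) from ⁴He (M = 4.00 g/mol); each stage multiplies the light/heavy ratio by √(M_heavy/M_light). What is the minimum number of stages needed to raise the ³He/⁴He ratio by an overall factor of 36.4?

Per stage α = (4.00/3.02)^(1/2) = 1.32450^0.5, giving ln α = 0.1405.
Need α^N ≥ 36.4 ⇒ N ≥ ln(36.4) / ln α = 3.595 / 0.1405 = 25.58.
Rounding up, N = 26 stages.

26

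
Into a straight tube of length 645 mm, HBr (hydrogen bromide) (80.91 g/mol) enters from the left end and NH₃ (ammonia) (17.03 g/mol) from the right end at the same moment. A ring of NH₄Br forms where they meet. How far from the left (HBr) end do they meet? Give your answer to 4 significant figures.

Graham's law gives d_HBr/d_NH₃ = rate_HBr/rate_NH₃ = √(M_NH₃/M_HBr) = √(17.03/80.91) = 0.4588.
With d_HBr + d_NH₃ = 645 mm, d_NH₃ = 645/(1 + 0.4588) = 442.1 mm.
d_HBr = 645 − 442.1 = 202.9 mm.

202.9 mm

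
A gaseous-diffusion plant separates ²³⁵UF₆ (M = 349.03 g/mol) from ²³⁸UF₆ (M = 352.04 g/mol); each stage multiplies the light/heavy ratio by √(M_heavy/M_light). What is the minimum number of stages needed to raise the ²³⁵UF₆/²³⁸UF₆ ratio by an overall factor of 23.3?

Single-stage factor α = √(352.04/349.03), so ln α = ½ ln(1.00862) = 0.004293.
Need α^N ≥ 23.3 ⇒ N ≥ ln(23.3) / ln α = 3.148 / 0.004293 = 733.31.
Rounding up, N = 734 stages.

734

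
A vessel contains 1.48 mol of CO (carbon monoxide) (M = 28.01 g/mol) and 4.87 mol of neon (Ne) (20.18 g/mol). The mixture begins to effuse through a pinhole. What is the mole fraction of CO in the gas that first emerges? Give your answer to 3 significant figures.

Effusion rate of each component ∝ n_i/√M_i (partial pressure × 1/√M).
x_CO(eff) = (n_CO/√M_CO) / (n_CO/√M_CO + n_Ne/√M_Ne)
= (1.48/√28.01) / (1.48/√28.01 + 4.87/√20.18) = 0.2796/(0.2796 + 1.084) = 0.205.

0.205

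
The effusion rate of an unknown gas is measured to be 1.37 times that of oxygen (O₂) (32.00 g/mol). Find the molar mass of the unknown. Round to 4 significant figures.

17.05 g/mol

Using Graham's law: rate_X/rate_O₂ = √(M_O₂/M_X).
1.37 = √(32.00/M_X)
M_X = 32.00 / 1.37² = 32.00 / 1.877 = 17.05 g/mol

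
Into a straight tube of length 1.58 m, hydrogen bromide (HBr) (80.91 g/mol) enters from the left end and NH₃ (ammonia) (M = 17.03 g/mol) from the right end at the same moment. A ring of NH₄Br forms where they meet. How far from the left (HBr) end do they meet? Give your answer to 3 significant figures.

Distances travelled in equal time are proportional to diffusion rates, so d_HBr/d_NH₃ = √(M_NH₃/M_HBr) = √(17.03/80.91) = 0.4588.
With d_HBr + d_NH₃ = 1.58 m, d_NH₃ = 1.58/(1 + 0.4588) = 1.083 m.
d_HBr = 1.58 − 1.083 = 0.497 m.

0.497 m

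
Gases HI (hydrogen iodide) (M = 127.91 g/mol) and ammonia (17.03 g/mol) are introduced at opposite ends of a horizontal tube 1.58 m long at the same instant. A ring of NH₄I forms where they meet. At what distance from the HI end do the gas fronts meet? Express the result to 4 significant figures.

Distances travelled in equal time are proportional to diffusion rates, so d_HI/d_NH₃ = √(M_NH₃/M_HI) = √(17.03/127.91) = 0.3649.
With d_HI + d_NH₃ = 1.58 m, d_NH₃ = 1.58/(1 + 0.3649) = 1.158 m.
d_HI = 1.58 − 1.158 = 0.4224 m.

0.4224 m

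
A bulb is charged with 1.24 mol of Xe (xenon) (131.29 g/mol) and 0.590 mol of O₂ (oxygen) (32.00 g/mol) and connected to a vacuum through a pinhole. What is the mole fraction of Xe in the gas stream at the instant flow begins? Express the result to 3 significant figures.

0.509

Rate_i ∝ x_i/√M_i (Graham's law weighted by mole fraction), so the effusate composition follows n_i/√M_i.
Mole fraction of Xe in the effusate = (n_Xe/√M_Xe) / (n_Xe/√M_Xe + n_O₂/√M_O₂)
= (1.24/√131.29) / (1.24/√131.29 + 0.590/√32.00) = 0.1082/(0.1082 + 0.1043) = 0.509.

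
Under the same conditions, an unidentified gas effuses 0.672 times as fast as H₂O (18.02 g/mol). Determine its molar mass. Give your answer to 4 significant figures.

Graham's law gives rate_X/rate_H₂O = √(M_H₂O/M_X).
0.672 = √(18.02/M_X)
M_X = 18.02 / 0.672² = 18.02 / 0.4516 = 39.90 g/mol

39.90 g/mol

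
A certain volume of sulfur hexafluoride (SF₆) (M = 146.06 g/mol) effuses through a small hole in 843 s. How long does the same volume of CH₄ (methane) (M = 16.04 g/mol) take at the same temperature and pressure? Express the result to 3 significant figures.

279 s

Using Graham's law: t_CH₄/t_SF₆ = √(M_CH₄/M_SF₆) = √(16.04/146.06) = √0.1098 = 0.3314.
So the time for CH₄ is 843 × 0.3314 = 279 s.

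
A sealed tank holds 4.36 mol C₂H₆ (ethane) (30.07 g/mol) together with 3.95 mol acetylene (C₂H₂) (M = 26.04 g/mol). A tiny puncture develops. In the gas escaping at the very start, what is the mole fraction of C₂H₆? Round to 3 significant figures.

Effusion rate of each component ∝ n_i/√M_i (partial pressure × 1/√M).
So x_C₂H₆ in the escaping gas = (n_C₂H₆/√M_C₂H₆) / Σ(n_i/√M_i)
= (4.36/√30.07) / (4.36/√30.07 + 3.95/√26.04) = 0.7951/(0.7951 + 0.7741) = 0.507.

0.507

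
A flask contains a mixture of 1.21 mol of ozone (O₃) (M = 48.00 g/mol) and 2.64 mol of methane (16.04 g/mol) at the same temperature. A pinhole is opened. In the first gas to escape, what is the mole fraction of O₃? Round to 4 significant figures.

The effusion rate of species i is ∝ p_i/√M_i ∝ n_i/√M_i.
x_O₃(eff) = (n_O₃/√M_O₃) / (n_O₃/√M_O₃ + n_CH₄/√M_CH₄)
= (1.21/√48.00) / (1.21/√48.00 + 2.64/√16.04) = 0.1746/(0.1746 + 0.6592) = 0.2095.

0.2095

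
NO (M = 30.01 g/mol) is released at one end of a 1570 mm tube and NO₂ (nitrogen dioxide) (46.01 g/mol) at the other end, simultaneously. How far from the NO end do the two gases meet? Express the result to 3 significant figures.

Graham's law gives d_NO/d_NO₂ = rate_NO/rate_NO₂ = √(M_NO₂/M_NO) = √(46.01/30.01) = 1.238.
With d_NO + d_NO₂ = 1570 mm, d_NO₂ = 1570/(1 + 1.238) = 701.5 mm.
d_NO = 1570 − 701.5 = 869 mm.

869 mm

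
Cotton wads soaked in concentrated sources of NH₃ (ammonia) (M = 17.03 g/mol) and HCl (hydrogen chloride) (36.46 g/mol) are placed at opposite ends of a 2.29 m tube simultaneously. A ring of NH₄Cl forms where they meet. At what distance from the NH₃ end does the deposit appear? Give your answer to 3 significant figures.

1.36 m

Distances travelled in equal time are proportional to diffusion rates, so d_NH₃/d_HCl = √(M_HCl/M_NH₃) = √(36.46/17.03) = 1.463.
With d_NH₃ + d_HCl = 2.29 m, d_HCl = 2.29/(1 + 1.463) = 0.9297 m.
d_NH₃ = 2.29 − 0.9297 = 1.36 m.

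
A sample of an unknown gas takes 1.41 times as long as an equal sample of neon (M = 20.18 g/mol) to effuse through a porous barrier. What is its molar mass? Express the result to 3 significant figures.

40.1 g/mol

From Graham's law, t_X/t_Ne = √(M_X/M_Ne).
1.41 = √(M_X/20.18)
M_X = 20.18 × 1.41² = 20.18 × 1.988 = 40.1 g/mol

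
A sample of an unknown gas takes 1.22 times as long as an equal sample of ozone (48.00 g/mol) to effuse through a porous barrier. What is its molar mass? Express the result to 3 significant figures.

71.4 g/mol

From Graham's law, t_X/t_O₃ = √(M_X/M_O₃).
1.22 = √(M_X/48.00)
M_X = 48.00 × 1.22² = 48.00 × 1.488 = 71.4 g/mol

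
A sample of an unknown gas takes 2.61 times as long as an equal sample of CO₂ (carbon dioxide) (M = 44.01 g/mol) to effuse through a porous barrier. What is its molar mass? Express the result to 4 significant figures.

299.8 g/mol

Graham's law gives t_X/t_CO₂ = √(M_X/M_CO₂).
2.61 = √(M_X/44.01)
M_X = 44.01 × 2.61² = 44.01 × 6.812 = 299.8 g/mol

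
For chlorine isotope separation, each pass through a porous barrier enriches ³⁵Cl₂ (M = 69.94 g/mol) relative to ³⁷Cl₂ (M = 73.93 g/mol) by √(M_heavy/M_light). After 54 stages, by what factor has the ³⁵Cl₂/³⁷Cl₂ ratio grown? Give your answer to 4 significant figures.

Each stage multiplies the ratio by α = √(73.93/69.94), so after 54 stages the overall factor is α^54 = (73.93/69.94)^(54/2).
= 1.05705^27 = 4.473.

4.473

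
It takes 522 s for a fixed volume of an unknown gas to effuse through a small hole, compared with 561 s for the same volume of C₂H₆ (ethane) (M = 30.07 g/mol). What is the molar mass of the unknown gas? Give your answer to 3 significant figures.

From Graham's law, t_X/t_C₂H₆ = √(M_X/M_C₂H₆).
522/561 = 0.9305 = √(M_X/30.07)
M_X = 30.07 × 0.9305² = 30.07 × 0.8658 = 26.0 g/mol

26.0 g/mol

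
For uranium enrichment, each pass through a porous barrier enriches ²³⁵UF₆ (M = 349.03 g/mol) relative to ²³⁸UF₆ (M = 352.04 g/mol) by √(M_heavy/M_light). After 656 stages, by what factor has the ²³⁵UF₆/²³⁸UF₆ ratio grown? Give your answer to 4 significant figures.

16.72

After 656 stages the ratio has grown by (√(352.04/349.03))^656 = (352.04/349.03)^(656/2).
= 1.00862^328 = 16.72.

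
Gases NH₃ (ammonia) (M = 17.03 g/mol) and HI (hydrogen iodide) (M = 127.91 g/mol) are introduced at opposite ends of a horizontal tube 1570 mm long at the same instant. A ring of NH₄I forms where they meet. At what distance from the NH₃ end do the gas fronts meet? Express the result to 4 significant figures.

The fronts meet when d_NH₃ + d_HI = L with d_NH₃/d_HI = √(M_HI/M_NH₃) (Graham's law). Here √(M_HI/M_NH₃) = √(127.91/17.03) = 2.741.
With d_NH₃ + d_HI = 1570 mm, d_HI = 1570/(1 + 2.741) = 419.7 mm.
d_NH₃ = 1570 − 419.7 = 1150 mm.

1150 mm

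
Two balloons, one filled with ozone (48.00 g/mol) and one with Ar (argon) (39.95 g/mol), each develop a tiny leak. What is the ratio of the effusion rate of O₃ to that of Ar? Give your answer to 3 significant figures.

0.912

Since effusion rate ∝ 1/√M, rate_O₃/rate_Ar = √(M_Ar/M_O₃) = √(39.95/48.00) = √0.8323 = 0.912.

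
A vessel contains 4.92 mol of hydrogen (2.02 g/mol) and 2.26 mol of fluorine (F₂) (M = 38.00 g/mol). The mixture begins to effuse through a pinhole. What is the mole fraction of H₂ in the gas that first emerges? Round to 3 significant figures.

Rate_i ∝ x_i/√M_i (Graham's law weighted by mole fraction), so the effusate composition follows n_i/√M_i.
So x_H₂ in the escaping gas = (n_H₂/√M_H₂) / Σ(n_i/√M_i)
= (4.92/√2.02) / (4.92/√2.02 + 2.26/√38.00) = 3.462/(3.462 + 0.3666) = 0.904.

0.904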